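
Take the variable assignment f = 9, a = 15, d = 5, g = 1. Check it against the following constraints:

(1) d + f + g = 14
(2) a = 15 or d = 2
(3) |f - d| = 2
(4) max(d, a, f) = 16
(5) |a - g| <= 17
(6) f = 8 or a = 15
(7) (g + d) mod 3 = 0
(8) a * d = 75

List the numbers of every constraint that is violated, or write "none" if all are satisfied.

Constraints 1, 3, and 4 are violated.

(1) d + f + g = 5 + 9 + 1 = 15, not 14  ✗
(2) a = 15 = 15 (first disjunct)  ✓
(3) |9 - 5| = 4, not 2  ✗
(4) max(5, 15, 9) = 15, not 16  ✗
(5) |15 - 1| = 14; 14 ≤ 17  ✓
(6) f = 9 ≠ 8, but a = 15 = 15 (second disjunct)  ✓
(7) g + d = 6; 6 mod 3 = 0  ✓
(8) a * d = 15 * 5 = 75  ✓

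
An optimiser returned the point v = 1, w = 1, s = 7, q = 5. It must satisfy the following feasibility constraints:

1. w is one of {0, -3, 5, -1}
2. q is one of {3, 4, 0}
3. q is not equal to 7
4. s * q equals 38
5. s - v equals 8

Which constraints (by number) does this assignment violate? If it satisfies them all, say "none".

1. w = 1 is not in {0, -3, 5, -1}  fails
2. q = 5 is not in {3, 4, 0}  fails
3. q = 5, and 5 ≠ 7  holds
4. s * q = 7 * 5 = 35, not 38  fails
5. s - v = 7 - 1 = 6, not 8  fails

Violated: 1, 2, 4, 5.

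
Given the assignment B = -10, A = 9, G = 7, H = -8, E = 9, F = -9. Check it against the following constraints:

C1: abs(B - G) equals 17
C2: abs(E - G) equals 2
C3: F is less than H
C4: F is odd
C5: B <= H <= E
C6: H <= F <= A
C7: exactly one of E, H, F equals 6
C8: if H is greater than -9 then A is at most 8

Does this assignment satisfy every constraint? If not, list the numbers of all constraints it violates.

No — constraints 6, 7, 8 are not satisfied.

C1: abs(-10 - 7) = 17 — OK.
C2: abs(9 - 7) = 2 — OK.
C3: F = -9, H = -8; -9 < -8 — OK.
C4: F = -9 is odd — OK.
C5: values -10 <= -8 <= 9 — OK.
C6: values -8, -9, 9; H = -8 is not <= F = -9 — violated.
C7: E=9, H=-8, F=-9; 0 of them equal 6, not exactly one — violated.
C8: H = -8 > -9, so we need A ≤ 8; but A = 9 > 8 — violated.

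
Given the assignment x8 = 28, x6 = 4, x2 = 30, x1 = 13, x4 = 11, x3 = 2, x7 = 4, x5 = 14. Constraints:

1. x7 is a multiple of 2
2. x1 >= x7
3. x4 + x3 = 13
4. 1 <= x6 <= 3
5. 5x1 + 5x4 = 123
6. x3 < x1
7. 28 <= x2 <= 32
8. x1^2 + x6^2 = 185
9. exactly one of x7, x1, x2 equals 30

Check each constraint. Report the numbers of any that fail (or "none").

Constraints 4 and 5 are violated.

1. 4 / 2 = 2, so 2 divides 4  ✓
2. x1 = 13, x7 = 4; 13 ≥ 4  ✓
3. x4 + x3 = 11 + 2 = 13  ✓
4. x6 = 4 is outside [1, 3]  ✗
5. 5x1 + 5x4 = 5(13) + 5(11) = 120, not 123  ✗
6. x3 = 2, x1 = 13; 2 < 13  ✓
7. x2 = 30 lies in [28, 32]  ✓
8. x1^2 + x6^2 = 13^2 + 4^2 = 169 + 16 = 185  ✓
9. x7=4, x1=13, x2=30; 1 of them equals 30  ✓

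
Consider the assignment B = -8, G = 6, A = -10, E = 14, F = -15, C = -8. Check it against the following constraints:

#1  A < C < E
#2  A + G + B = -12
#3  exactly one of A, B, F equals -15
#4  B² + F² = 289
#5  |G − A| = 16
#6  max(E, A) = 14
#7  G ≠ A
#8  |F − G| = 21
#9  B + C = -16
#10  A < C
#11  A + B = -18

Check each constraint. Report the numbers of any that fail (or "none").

#1 values -10 < -8 < 14 — OK.
#2 A + G + B = -10 + 6 + (-8) = -12 — OK.
#3 A=-10, B=-8, F=-15; 1 of them equals -15 — OK.
#4 B² + F² = (-8)² + (-15)² = 64 + 225 = 289 — OK.
#5 |6 − (-10)| = 16 — OK.
#6 max(14, -10) = 14 — OK.
#7 G = 6, A = -10; distinct — OK.
#8 |-15 − 6| = 21 — OK.
#9 B + C = -8 + (-8) = -16 — OK.
#10 A = -10, C = -8; -10 < -8 — OK.
#11 A + B = -10 + (-8) = -18 — OK.

No violations.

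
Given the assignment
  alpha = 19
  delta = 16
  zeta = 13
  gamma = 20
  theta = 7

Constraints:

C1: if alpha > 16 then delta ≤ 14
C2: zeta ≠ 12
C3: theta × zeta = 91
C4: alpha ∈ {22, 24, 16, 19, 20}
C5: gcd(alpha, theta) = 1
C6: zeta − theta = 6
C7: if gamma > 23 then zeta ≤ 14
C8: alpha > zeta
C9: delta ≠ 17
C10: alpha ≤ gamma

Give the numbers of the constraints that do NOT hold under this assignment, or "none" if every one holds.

C1: alpha = 19 > 16, so we need delta ≤ 14; but delta = 16 > 14  ✗
C2: zeta = 13, and 13 ≠ 12  ✓
C3: theta × zeta = 7 × 13 = 91  ✓
C4: alpha = 19 is in {22, 24, 16, 19, 20}  ✓
C5: gcd(19, 7) = 1  ✓
C6: zeta − theta = 13 − 7 = 6  ✓
C7: gamma = 20, not > 23; antecedent false, conditional vacuously true  ✓
C8: alpha = 19, zeta = 13; 19 > 13  ✓
C9: delta = 16, and 16 ≠ 17  ✓
C10: alpha = 19, gamma = 20; 19 ≤ 20  ✓

Constraint 1 is violated.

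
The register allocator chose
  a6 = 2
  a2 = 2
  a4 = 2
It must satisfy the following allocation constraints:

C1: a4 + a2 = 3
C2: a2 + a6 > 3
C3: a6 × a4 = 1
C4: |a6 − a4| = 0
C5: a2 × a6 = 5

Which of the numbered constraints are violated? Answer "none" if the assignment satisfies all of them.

C1: a4 + a2 = 2 + 2 = 4, not 3 — fails.
C2: a2 + a6 = 2 + 2 = 4; 4 > 3 — holds.
C3: a6 × a4 = 2 × 2 = 4, not 1 — fails.
C4: |2 − 2| = 0 — holds.
C5: a2 × a6 = 2 × 2 = 4, not 5 — fails.

Constraints 1, 3, and 5 are violated.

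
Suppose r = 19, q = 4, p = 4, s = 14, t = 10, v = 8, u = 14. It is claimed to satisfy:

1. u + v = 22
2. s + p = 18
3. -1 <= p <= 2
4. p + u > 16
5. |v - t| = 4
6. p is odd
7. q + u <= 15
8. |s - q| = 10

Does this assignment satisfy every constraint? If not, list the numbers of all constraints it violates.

1. u + v = 14 + 8 = 22 — holds.
2. s + p = 14 + 4 = 18 — holds.
3. p = 4 is outside [-1, 2] — does not hold.
4. p + u = 4 + 14 = 18; 18 > 16 — holds.
5. |8 - 10| = 2, not 4 — does not hold.
6. p = 4 is even — does not hold.
7. q + u = 4 + 14 = 18; 18 > 15, bound 15 not met — does not hold.
8. |14 - 4| = 10 — holds.

Violated: 3, 5, 6, 7.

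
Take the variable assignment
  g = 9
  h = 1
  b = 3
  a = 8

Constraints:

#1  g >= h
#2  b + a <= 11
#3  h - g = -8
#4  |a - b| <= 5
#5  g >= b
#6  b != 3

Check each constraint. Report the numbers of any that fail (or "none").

Violated: 6.

#1 g = 9, h = 1; 9 ≥ 1 — holds.
#2 b + a = 3 + 8 = 11; 11 ≤ 11 — holds.
#3 h - g = 1 - 9 = -8 — holds.
#4 |8 - 3| = 5; 5 ≤ 5 — holds.
#5 g = 9, b = 3; 9 ≥ 3 — holds.
#6 b = 3, but 3 is required to differ — does not hold.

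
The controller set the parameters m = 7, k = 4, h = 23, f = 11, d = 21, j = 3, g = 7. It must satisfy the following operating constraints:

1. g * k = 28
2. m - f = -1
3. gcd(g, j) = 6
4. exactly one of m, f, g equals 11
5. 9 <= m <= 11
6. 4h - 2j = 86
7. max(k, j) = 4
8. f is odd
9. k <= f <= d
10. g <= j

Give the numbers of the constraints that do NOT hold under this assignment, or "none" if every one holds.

Constraints 2, 3, 5, 10 are violated.

1. g * k = 7 * 4 = 28  ✓
2. m - f = 7 - 11 = -4, not -1  ✗
3. gcd(7, 3) = 1, not 6  ✗
4. m=7, f=11, g=7; 1 of them equals 11  ✓
5. m = 7 is outside [9, 11]  ✗
6. 4h - 2j = 4(23) - 2(3) = 86  ✓
7. max(4, 3) = 4  ✓
8. f = 11 is odd  ✓
9. values 4 <= 11 <= 21  ✓
10. g = 7, j = 3; 7 > 3 (want ≤)  ✗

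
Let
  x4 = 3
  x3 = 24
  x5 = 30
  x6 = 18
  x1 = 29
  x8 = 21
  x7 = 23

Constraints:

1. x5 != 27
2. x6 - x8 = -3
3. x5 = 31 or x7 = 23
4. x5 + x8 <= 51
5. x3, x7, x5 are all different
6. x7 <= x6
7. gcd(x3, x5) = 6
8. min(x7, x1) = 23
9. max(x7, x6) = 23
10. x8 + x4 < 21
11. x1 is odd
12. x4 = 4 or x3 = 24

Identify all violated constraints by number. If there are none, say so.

The assignment fails constraints 6 and 10.

1. x5 = 30, and 30 ≠ 27  OK
2. x6 - x8 = 18 - 21 = -3  OK
3. x5 = 30 ≠ 31, but x7 = 23 = 23 (second disjunct)  OK
4. x5 + x8 = 30 + 21 = 51; 51 ≤ 51  OK
5. values 24, 23, 30 are pairwise distinct  OK
6. x7 = 23, x6 = 18; 23 > 18 (want ≤)  FAIL
7. gcd(24, 30) = 6  OK
8. min(23, 29) = 23  OK
9. max(23, 18) = 23  OK
10. x8 + x4 = 21 + 3 = 24; 24 ≥ 21, bound 21 not met  FAIL
11. x1 = 29 is odd  OK
12. x4 = 3 ≠ 4, but x3 = 24 = 24 (second disjunct)  OK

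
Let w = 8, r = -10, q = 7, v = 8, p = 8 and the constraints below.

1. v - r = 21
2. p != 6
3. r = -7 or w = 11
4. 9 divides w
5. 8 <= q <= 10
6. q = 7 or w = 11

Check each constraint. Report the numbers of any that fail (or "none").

Constraints 1, 3, 4, and 5 do not hold.

1. v - r = 8 - (-10) = 18, not 21 — violated.
2. p = 8, and 8 ≠ 6 — OK.
3. r = -10 ≠ -7 and w = 8 ≠ 11; both disjuncts false — violated.
4. 8 = 9*0 + 8, so 9 does not divide 8 — violated.
5. q = 7 is outside [8, 10] — violated.
6. q = 7 = 7 (first disjunct) — OK.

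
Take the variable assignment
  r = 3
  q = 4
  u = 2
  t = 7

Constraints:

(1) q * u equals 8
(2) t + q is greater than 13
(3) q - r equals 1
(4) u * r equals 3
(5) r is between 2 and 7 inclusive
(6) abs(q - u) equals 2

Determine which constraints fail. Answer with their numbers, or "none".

(1) q * u = 4 * 2 = 8 — holds.
(2) t + q = 7 + 4 = 11; 11 ≤ 13, bound 13 not met — does not hold.
(3) q - r = 4 - 3 = 1 — holds.
(4) u * r = 2 * 3 = 6, not 3 — does not hold.
(5) r = 3 lies in [2, 7] — holds.
(6) abs(4 - 2) = 2 — holds.

No — constraints 2, 4 are not satisfied.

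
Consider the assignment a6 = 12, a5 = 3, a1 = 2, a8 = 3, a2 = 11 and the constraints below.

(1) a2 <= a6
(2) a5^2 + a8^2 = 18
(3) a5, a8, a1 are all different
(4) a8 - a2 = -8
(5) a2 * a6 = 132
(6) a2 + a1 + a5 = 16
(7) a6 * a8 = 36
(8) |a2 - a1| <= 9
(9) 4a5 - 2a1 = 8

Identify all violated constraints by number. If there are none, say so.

The assignment fails constraint 3.

(1) a2 = 11, a6 = 12; 11 ≤ 12 — OK.
(2) a5^2 + a8^2 = 3^2 + 3^2 = 9 + 9 = 18 — OK.
(3) a5 = a8 = 3, not all different — violated.
(4) a8 - a2 = 3 - 11 = -8 — OK.
(5) a2 * a6 = 11 * 12 = 132 — OK.
(6) a2 + a1 + a5 = 11 + 2 + 3 = 16 — OK.
(7) a6 * a8 = 12 * 3 = 36 — OK.
(8) |11 - 2| = 9; 9 ≤ 9 — OK.
(9) 4a5 - 2a1 = 4(3) - 2(2) = 8 — OK.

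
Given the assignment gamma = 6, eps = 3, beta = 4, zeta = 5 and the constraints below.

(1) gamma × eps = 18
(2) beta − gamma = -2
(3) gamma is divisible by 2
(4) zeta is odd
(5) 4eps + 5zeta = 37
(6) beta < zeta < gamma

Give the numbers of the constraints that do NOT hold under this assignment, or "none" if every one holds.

All constraints are satisfied.

(1) gamma × eps = 6 × 3 = 18  true
(2) beta − gamma = 4 − 6 = -2  true
(3) 6 / 2 = 3, so 2 divides 6  true
(4) zeta = 5 is odd  true
(5) 4eps + 5zeta = 4(3) + 5(5) = 37  true
(6) values 4 < 5 < 6  true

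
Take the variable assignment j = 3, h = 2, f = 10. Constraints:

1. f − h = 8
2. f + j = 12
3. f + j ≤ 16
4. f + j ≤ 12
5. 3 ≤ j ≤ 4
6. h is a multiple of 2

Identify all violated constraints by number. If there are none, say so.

1. f − h = 10 − 2 = 8  ✓
2. f + j = 10 + 3 = 13, not 12  ✗
3. f + j = 10 + 3 = 13; 13 ≤ 16  ✓
4. f + j = 10 + 3 = 13; 13 > 12, bound 12 not met  ✗
5. j = 3 lies in [3, 4]  ✓
6. 2 / 2 = 1, so 2 divides 2  ✓

Constraints 2, 4 do not hold.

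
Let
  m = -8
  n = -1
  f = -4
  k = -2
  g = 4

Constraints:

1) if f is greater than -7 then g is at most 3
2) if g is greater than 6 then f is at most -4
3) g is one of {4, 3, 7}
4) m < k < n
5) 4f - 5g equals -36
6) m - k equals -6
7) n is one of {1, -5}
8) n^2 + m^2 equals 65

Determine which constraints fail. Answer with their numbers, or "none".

1) f = -4 > -7, so we need g ≤ 3; but g = 4 > 3 — violated.
2) g = 4, not > 6; antecedent false, conditional vacuously true — satisfied.
3) g = 4 is in {4, 3, 7} — satisfied.
4) values -8 < -2 < -1 — satisfied.
5) 4f - 5g = 4(-4) - 5(4) = -36 — satisfied.
6) m - k = -8 - (-2) = -6 — satisfied.
7) n = -1 is not in {1, -5} — violated.
8) n^2 + m^2 = (-1)^2 + (-8)^2 = 1 + 64 = 65 — satisfied.

Violated: 1, 7.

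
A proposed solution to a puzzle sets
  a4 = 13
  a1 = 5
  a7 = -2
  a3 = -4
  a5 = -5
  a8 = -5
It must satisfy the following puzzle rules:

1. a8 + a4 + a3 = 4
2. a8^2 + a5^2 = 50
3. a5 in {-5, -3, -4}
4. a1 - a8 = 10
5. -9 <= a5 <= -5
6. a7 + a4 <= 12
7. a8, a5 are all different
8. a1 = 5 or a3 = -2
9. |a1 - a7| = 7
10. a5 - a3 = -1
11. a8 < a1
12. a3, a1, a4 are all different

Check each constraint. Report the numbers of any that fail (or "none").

Constraint 7 does not hold.

1. a8 + a4 + a3 = -5 + 13 + (-4) = 4  ✔
2. a8^2 + a5^2 = (-5)^2 + (-5)^2 = 25 + 25 = 50  ✔
3. a5 = -5 is in {-5, -3, -4}  ✔
4. a1 - a8 = 5 - (-5) = 10  ✔
5. a5 = -5 lies in [-9, -5]  ✔
6. a7 + a4 = -2 + 13 = 11; 11 ≤ 12  ✔
7. a8 = a5 = -5, not all different  ✘
8. a1 = 5 = 5 (first disjunct)  ✔
9. |5 - (-2)| = 7  ✔
10. a5 - a3 = -5 - (-4) = -1  ✔
11. a8 = -5, a1 = 5; -5 < 5  ✔
12. values -4, 5, 13 are pairwise distinct  ✔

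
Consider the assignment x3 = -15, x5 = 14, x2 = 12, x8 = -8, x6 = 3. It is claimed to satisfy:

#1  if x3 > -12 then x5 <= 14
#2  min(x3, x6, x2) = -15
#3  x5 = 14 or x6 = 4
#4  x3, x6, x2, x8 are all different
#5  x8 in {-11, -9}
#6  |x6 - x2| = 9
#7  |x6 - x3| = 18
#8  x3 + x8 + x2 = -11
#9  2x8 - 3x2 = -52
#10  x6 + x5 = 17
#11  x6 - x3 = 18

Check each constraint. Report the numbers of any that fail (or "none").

#1 x3 = -15, not > -12; antecedent false, conditional vacuously true  ✔
#2 min(-15, 3, 12) = -15  ✔
#3 x5 = 14 = 14 (first disjunct)  ✔
#4 values -15, 3, 12, -8 are pairwise distinct  ✔
#5 x8 = -8 is not in {-11, -9}  ✘
#6 |3 - 12| = 9  ✔
#7 |3 - (-15)| = 18  ✔
#8 x3 + x8 + x2 = -15 + (-8) + 12 = -11  ✔
#9 2x8 - 3x2 = 2(-8) - 3(12) = -52  ✔
#10 x6 + x5 = 3 + 14 = 17  ✔
#11 x6 - x3 = 3 - (-15) = 18  ✔

The assignment fails constraint 5.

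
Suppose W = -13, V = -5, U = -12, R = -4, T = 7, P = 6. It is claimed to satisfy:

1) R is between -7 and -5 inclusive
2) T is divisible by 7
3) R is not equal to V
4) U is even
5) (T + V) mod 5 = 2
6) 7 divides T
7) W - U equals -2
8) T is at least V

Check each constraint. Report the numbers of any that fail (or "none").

1) R = -4 is outside [-7, -5]  ✘
2) 7 / 7 = 1, so 7 divides 7  ✔
3) R = -4, V = -5; distinct  ✔
4) U = -12 is even  ✔
5) T + V = 2; 2 mod 5 = 2  ✔
6) 7 / 7 = 1, so 7 divides 7  ✔
7) W - U = -13 - (-12) = -1, not -2  ✘
8) T = 7, V = -5; 7 ≥ -5  ✔

Constraints 1 and 7 do not hold.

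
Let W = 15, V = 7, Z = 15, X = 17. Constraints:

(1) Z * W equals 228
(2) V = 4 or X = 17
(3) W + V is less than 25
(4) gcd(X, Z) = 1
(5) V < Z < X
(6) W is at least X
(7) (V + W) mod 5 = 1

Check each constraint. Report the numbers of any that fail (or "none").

(1) Z * W = 15 * 15 = 225, not 228 — fails.
(2) V = 7 ≠ 4, but X = 17 = 17 (second disjunct) — holds.
(3) W + V = 15 + 7 = 22; 22 < 25 — holds.
(4) gcd(17, 15) = 1 — holds.
(5) values 7 < 15 < 17 — holds.
(6) W = 15, X = 17; 15 < 17 (want ≥) — fails.
(7) V + W = 22; 22 mod 5 = 2, not 1 — fails.

Violated: 1, 6, 7.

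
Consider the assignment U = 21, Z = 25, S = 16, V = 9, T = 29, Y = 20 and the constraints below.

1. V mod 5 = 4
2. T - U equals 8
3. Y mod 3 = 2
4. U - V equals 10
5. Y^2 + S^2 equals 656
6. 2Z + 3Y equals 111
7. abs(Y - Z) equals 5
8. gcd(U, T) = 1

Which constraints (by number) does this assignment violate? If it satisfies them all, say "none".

Violated: 4 and 6.

1. 9 mod 5 = 4  yes
2. T - U = 29 - 21 = 8  yes
3. 20 mod 3 = 2  yes
4. U - V = 21 - 9 = 12, not 10  no
5. Y^2 + S^2 = 20^2 + 16^2 = 400 + 256 = 656  yes
6. 2Z + 3Y = 2(25) + 3(20) = 110, not 111  no
7. abs(20 - 25) = 5  yes
8. gcd(21, 29) = 1  yes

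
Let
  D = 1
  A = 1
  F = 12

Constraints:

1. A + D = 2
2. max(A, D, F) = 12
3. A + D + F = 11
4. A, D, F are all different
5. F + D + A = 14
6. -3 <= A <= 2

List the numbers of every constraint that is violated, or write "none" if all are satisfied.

Constraints 3 and 4 do not hold.

1. A + D = 1 + 1 = 2 — OK.
2. max(1, 1, 12) = 12 — OK.
3. A + D + F = 1 + 1 + 12 = 14, not 11 — violated.
4. A = D = 1, not all different — violated.
5. F + D + A = 12 + 1 + 1 = 14 — OK.
6. A = 1 lies in [-3, 2] — OK.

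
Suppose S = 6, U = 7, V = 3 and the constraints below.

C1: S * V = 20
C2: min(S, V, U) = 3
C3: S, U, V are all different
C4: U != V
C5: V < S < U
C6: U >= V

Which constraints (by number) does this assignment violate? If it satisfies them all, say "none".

C1: S * V = 6 * 3 = 18, not 20 — violated.
C2: min(6, 3, 7) = 3 — satisfied.
C3: values 6, 7, 3 are pairwise distinct — satisfied.
C4: U = 7, V = 3; distinct — satisfied.
C5: values 3 < 6 < 7 — satisfied.
C6: U = 7, V = 3; 7 ≥ 3 — satisfied.

Constraint 1 does not hold.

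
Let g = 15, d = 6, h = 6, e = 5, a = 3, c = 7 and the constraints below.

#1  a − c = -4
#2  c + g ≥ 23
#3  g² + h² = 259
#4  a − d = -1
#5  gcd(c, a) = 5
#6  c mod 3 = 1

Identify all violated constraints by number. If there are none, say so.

Constraints 2, 3, 4, and 5 are violated.

#1 a − c = 3 − 7 = -4  holds
#2 c + g = 7 + 15 = 22; 22 < 23, bound 23 not met  fails
#3 g² + h² = 15² + 6² = 225 + 36 = 261, not 259  fails
#4 a − d = 3 − 6 = -3, not -1  fails
#5 gcd(7, 3) = 1, not 5  fails
#6 7 mod 3 = 1  holds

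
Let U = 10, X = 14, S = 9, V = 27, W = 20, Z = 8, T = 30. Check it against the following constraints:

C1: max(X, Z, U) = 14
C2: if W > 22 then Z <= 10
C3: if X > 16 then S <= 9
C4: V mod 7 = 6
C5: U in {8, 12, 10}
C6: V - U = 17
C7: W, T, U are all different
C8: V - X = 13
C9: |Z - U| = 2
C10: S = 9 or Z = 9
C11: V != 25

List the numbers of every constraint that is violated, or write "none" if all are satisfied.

C1: max(14, 8, 10) = 14 — holds.
C2: W = 20, not > 22; antecedent false, conditional vacuously true — holds.
C3: X = 14, not > 16; antecedent false, conditional vacuously true — holds.
C4: 27 mod 7 = 6 — holds.
C5: U = 10 is in {8, 12, 10} — holds.
C6: V - U = 27 - 10 = 17 — holds.
C7: values 20, 30, 10 are pairwise distinct — holds.
C8: V - X = 27 - 14 = 13 — holds.
C9: |8 - 10| = 2 — holds.
C10: S = 9 = 9 (first disjunct) — holds.
C11: V = 27, and 27 ≠ 25 — holds.

No violations.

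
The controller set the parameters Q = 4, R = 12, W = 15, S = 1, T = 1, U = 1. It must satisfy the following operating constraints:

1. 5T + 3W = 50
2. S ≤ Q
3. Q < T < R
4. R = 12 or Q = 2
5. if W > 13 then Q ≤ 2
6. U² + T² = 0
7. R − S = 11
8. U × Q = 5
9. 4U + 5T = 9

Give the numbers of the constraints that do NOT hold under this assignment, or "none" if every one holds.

Constraints 3, 5, 6, and 8 are violated.

1. 5T + 3W = 5(1) + 3(15) = 50  ✔
2. S = 1, Q = 4; 1 ≤ 4  ✔
3. values 4, 1, 12; Q = 4 is not < T = 1  ✘
4. R = 12 = 12 (first disjunct)  ✔
5. W = 15 > 13, so we need Q ≤ 2; but Q = 4 > 2  ✘
6. U² + T² = 1² + 1² = 1 + 1 = 2, not 0  ✘
7. R − S = 12 − 1 = 11  ✔
8. U × Q = 1 × 4 = 4, not 5  ✘
9. 4U + 5T = 4(1) + 5(1) = 9  ✔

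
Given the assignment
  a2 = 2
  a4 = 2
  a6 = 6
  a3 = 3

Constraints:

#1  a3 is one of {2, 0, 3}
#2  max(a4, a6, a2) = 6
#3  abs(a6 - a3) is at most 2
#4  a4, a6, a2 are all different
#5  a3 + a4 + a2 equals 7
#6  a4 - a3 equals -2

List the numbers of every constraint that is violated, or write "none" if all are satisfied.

#1 a3 = 3 is in {2, 0, 3} — holds.
#2 max(2, 6, 2) = 6 — holds.
#3 abs(6 - 3) = 3; 3 > 2, exceeds bound 2 — fails.
#4 a4 = a2 = 2, not all different — fails.
#5 a3 + a4 + a2 = 3 + 2 + 2 = 7 — holds.
#6 a4 - a3 = 2 - 3 = -1, not -2 — fails.

No — constraints 3, 4, and 6 are not satisfied.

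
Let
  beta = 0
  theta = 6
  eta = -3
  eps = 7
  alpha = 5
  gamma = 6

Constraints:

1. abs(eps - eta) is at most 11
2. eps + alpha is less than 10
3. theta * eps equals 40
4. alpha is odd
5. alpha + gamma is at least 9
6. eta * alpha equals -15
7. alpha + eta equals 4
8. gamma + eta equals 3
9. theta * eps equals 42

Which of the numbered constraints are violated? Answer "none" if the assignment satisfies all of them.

1. abs(7 - (-3)) = 10; 10 ≤ 11 — OK.
2. eps + alpha = 7 + 5 = 12; 12 ≥ 10, bound 10 not met — violated.
3. theta * eps = 6 * 7 = 42, not 40 — violated.
4. alpha = 5 is odd — OK.
5. alpha + gamma = 5 + 6 = 11; 11 ≥ 9 — OK.
6. eta * alpha = -3 * 5 = -15 — OK.
7. alpha + eta = 5 + (-3) = 2, not 4 — violated.
8. gamma + eta = 6 + (-3) = 3 — OK.
9. theta * eps = 6 * 7 = 42 — OK.

Constraints 2, 3, 7 do not hold.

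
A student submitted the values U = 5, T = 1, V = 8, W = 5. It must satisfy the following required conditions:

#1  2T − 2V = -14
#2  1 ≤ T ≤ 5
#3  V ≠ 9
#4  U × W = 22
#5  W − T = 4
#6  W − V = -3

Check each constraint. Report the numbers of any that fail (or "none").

Constraint 4 is violated.

#1 2T − 2V = 2(1) − 2(8) = -14 — holds.
#2 T = 1 lies in [1, 5] — holds.
#3 V = 8, and 8 ≠ 9 — holds.
#4 U × W = 5 × 5 = 25, not 22 — does not hold.
#5 W − T = 5 − 1 = 4 — holds.
#6 W − V = 5 − 8 = -3 — holds.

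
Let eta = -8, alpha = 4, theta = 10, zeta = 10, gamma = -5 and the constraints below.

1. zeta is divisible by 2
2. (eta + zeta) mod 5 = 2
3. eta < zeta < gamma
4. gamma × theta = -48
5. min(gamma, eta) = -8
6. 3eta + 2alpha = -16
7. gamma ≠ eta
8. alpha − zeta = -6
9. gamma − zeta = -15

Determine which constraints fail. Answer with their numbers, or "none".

Violated: 3, 4.

1. 10 / 2 = 5, so 2 divides 10 — satisfied.
2. eta + zeta = 2; 2 mod 5 = 2 — satisfied.
3. values -8, 10, -5; zeta = 10 is not < gamma = -5 — violated.
4. gamma × theta = -5 × 10 = -50, not -48 — violated.
5. min(-5, -8) = -8 — satisfied.
6. 3eta + 2alpha = 3(-8) + 2(4) = -16 — satisfied.
7. gamma = -5, eta = -8; distinct — satisfied.
8. alpha − zeta = 4 − 10 = -6 — satisfied.
9. gamma − zeta = -5 − 10 = -15 — satisfied.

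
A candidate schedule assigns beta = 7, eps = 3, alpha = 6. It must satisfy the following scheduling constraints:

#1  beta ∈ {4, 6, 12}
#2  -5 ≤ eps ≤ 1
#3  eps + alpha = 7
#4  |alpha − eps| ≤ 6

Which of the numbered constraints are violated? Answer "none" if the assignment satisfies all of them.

The assignment fails constraints 1, 2, and 3.

#1 beta = 7 is not in {4, 6, 12}  ✗
#2 eps = 3 is outside [-5, 1]  ✗
#3 eps + alpha = 3 + 6 = 9, not 7  ✗
#4 |6 − 3| = 3; 3 ≤ 6  ✓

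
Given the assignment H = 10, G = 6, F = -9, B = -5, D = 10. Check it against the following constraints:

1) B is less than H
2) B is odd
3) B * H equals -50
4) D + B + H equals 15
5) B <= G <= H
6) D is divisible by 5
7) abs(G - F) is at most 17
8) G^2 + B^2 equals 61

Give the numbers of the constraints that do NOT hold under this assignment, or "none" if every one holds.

The assignment satisfies every constraint.

1) B = -5, H = 10; -5 < 10  true
2) B = -5 is odd  true
3) B * H = -5 * 10 = -50  true
4) D + B + H = 10 + (-5) + 10 = 15  true
5) values -5 <= 6 <= 10  true
6) 10 / 5 = 2, so 5 divides 10  true
7) abs(6 - (-9)) = 15; 15 ≤ 17  true
8) G^2 + B^2 = 6^2 + (-5)^2 = 36 + 25 = 61  true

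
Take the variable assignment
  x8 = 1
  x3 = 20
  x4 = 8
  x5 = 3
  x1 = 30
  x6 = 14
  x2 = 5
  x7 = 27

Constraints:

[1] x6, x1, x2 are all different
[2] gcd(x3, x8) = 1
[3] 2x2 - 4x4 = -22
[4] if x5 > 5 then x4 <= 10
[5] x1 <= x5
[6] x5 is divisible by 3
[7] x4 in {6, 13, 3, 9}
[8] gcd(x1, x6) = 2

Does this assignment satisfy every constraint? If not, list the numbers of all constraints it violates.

No — constraints 5 and 7 are not satisfied.

[1] values 14, 30, 5 are pairwise distinct  holds
[2] gcd(20, 1) = 1  holds
[3] 2x2 - 4x4 = 2(5) - 4(8) = -22  holds
[4] x5 = 3, not > 5; antecedent false, conditional vacuously true  holds
[5] x1 = 30, x5 = 3; 30 > 3 (want ≤)  fails
[6] 3 / 3 = 1, so 3 divides 3  holds
[7] x4 = 8 is not in {6, 13, 3, 9}  fails
[8] gcd(30, 14) = 2  holds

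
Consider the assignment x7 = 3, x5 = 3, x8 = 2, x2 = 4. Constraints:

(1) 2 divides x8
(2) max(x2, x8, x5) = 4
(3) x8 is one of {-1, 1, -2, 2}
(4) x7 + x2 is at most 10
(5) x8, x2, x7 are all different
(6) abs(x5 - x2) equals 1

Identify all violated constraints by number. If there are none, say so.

No violations.

(1) 2 / 2 = 1, so 2 divides 2  ✔
(2) max(4, 2, 3) = 4  ✔
(3) x8 = 2 is in {-1, 1, -2, 2}  ✔
(4) x7 + x2 = 3 + 4 = 7; 7 ≤ 10  ✔
(5) values 2, 4, 3 are pairwise distinct  ✔
(6) abs(3 - 4) = 1  ✔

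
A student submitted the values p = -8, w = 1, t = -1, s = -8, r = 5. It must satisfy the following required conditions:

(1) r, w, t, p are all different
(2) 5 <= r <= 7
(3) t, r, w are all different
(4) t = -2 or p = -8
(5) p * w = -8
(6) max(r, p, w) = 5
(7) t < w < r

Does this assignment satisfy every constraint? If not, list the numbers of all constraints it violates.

No violations.

(1) values 5, 1, -1, -8 are pairwise distinct  OK
(2) r = 5 lies in [5, 7]  OK
(3) values -1, 5, 1 are pairwise distinct  OK
(4) t = -1 ≠ -2, but p = -8 = -8 (second disjunct)  OK
(5) p * w = -8 * 1 = -8  OK
(6) max(5, -8, 1) = 5  OK
(7) values -1 < 1 < 5  OK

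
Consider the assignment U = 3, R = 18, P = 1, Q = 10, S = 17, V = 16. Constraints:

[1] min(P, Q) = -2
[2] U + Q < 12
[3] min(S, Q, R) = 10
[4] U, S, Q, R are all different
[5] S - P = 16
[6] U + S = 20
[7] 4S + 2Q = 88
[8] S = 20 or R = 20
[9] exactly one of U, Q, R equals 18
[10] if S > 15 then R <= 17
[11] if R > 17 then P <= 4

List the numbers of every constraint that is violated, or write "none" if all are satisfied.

Violated: 1, 2, 8, 10.

[1] min(1, 10) = 1, not -2 — fails.
[2] U + Q = 3 + 10 = 13; 13 ≥ 12, bound 12 not met — fails.
[3] min(17, 10, 18) = 10 — holds.
[4] values 3, 17, 10, 18 are pairwise distinct — holds.
[5] S - P = 17 - 1 = 16 — holds.
[6] U + S = 3 + 17 = 20 — holds.
[7] 4S + 2Q = 4(17) + 2(10) = 88 — holds.
[8] S = 17 ≠ 20 and R = 18 ≠ 20; both disjuncts false — fails.
[9] U=3, Q=10, R=18; 1 of them equals 18 — holds.
[10] S = 17 > 15, so we need R ≤ 17; but R = 18 > 17 — fails.
[11] R = 18 > 17, so we need P ≤ 4; P = 1 ≤ 4 — holds.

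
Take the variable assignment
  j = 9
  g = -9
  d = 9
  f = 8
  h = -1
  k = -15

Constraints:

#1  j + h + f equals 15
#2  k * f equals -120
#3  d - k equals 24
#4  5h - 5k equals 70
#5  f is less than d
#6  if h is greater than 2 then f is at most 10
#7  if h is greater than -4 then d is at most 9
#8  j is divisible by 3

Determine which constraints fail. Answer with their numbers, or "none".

Violated: 1.

#1 j + h + f = 9 + (-1) + 8 = 16, not 15  no
#2 k * f = -15 * 8 = -120  yes
#3 d - k = 9 - (-15) = 24  yes
#4 5h - 5k = 5(-1) - 5(-15) = 70  yes
#5 f = 8, d = 9; 8 < 9  yes
#6 h = -1, not > 2; antecedent false, conditional vacuously true  yes
#7 h = -1 > -4, so we need d ≤ 9; d = 9 ≤ 9  yes
#8 9 / 3 = 3, so 3 divides 9  yes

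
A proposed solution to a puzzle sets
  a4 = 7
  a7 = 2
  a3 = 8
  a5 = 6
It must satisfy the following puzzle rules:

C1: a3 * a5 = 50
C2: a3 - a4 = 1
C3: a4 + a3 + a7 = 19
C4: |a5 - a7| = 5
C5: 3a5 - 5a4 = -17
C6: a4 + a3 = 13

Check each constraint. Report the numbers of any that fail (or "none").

The assignment fails constraints 1, 3, 4, and 6.

C1: a3 * a5 = 8 * 6 = 48, not 50 — fails.
C2: a3 - a4 = 8 - 7 = 1 — holds.
C3: a4 + a3 + a7 = 7 + 8 + 2 = 17, not 19 — fails.
C4: |6 - 2| = 4, not 5 — fails.
C5: 3a5 - 5a4 = 3(6) - 5(7) = -17 — holds.
C6: a4 + a3 = 7 + 8 = 15, not 13 — fails.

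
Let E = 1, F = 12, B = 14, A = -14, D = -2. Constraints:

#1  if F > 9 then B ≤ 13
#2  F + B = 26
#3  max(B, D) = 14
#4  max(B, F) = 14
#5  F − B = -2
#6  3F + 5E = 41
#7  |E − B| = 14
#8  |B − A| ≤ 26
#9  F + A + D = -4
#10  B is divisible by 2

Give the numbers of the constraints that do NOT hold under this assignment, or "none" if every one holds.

No — constraints 1, 7, and 8 are not satisfied.

#1 F = 12 > 9, so we need B ≤ 13; but B = 14 > 13 — does not hold.
#2 F + B = 12 + 14 = 26 — holds.
#3 max(14, -2) = 14 — holds.
#4 max(14, 12) = 14 — holds.
#5 F − B = 12 − 14 = -2 — holds.
#6 3F + 5E = 3(12) + 5(1) = 41 — holds.
#7 |1 − 14| = 13, not 14 — does not hold.
#8 |14 − (-14)| = 28; 28 > 26, exceeds bound 26 — does not hold.
#9 F + A + D = 12 + (-14) + (-2) = -4 — holds.
#10 14 / 2 = 7, so 2 divides 14 — holds.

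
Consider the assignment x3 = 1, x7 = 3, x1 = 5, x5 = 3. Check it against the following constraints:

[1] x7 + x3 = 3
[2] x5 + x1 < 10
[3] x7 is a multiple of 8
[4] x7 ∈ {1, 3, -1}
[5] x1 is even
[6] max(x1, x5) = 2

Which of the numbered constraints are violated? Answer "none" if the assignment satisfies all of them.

The assignment fails constraints 1, 3, 5, and 6.

[1] x7 + x3 = 3 + 1 = 4, not 3  fails
[2] x5 + x1 = 3 + 5 = 8; 8 < 10  holds
[3] 3 = 8×0 + 3, so 8 does not divide 3  fails
[4] x7 = 3 is in {1, 3, -1}  holds
[5] x1 = 5 is odd  fails
[6] max(5, 3) = 5, not 2  fails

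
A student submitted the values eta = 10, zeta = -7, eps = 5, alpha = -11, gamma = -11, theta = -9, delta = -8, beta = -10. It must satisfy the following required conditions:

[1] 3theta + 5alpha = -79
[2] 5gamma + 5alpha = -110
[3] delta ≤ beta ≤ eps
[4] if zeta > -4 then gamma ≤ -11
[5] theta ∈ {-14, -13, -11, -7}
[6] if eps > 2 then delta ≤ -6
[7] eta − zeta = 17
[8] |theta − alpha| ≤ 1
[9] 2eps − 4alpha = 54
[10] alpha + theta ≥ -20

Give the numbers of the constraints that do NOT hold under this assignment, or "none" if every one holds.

[1] 3theta + 5alpha = 3(-9) + 5(-11) = -82, not -79  FAIL
[2] 5gamma + 5alpha = 5(-11) + 5(-11) = -110  OK
[3] values -8, -10, 5; delta = -8 is not ≤ beta = -10  FAIL
[4] zeta = -7, not > -4; antecedent false, conditional vacuously true  OK
[5] theta = -9 is not in {-14, -13, -11, -7}  FAIL
[6] eps = 5 > 2, so we need delta ≤ -6; delta = -8 ≤ -6  OK
[7] eta − zeta = 10 − (-7) = 17  OK
[8] |-9 − (-11)| = 2; 2 > 1, exceeds bound 1  FAIL
[9] 2eps − 4alpha = 2(5) − 4(-11) = 54  OK
[10] alpha + theta = -11 + (-9) = -20; -20 ≥ -20  OK

Constraints 1, 3, 5, and 8 do not hold.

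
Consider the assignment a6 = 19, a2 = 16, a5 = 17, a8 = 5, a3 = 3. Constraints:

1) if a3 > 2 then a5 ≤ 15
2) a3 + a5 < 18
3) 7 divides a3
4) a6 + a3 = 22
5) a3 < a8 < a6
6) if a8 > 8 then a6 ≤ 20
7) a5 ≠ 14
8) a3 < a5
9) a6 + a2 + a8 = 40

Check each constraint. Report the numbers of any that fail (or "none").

1) a3 = 3 > 2, so we need a5 ≤ 15; but a5 = 17 > 15 — fails.
2) a3 + a5 = 3 + 17 = 20; 20 ≥ 18, bound 18 not met — fails.
3) 3 = 7×0 + 3, so 7 does not divide 3 — fails.
4) a6 + a3 = 19 + 3 = 22 — holds.
5) values 3 < 5 < 19 — holds.
6) a8 = 5, not > 8; antecedent false, conditional vacuously true — holds.
7) a5 = 17, and 17 ≠ 14 — holds.
8) a3 = 3, a5 = 17; 3 < 17 — holds.
9) a6 + a2 + a8 = 19 + 16 + 5 = 40 — holds.

Constraints 1, 2, 3 do not hold.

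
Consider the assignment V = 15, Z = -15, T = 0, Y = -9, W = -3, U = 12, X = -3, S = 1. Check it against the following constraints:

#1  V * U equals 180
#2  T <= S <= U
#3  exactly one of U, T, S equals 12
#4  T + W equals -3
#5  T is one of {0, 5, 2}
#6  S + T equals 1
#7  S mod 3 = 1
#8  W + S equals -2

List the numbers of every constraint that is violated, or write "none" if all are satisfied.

#1 V * U = 15 * 12 = 180 — holds.
#2 values 0 <= 1 <= 12 — holds.
#3 U=12, T=0, S=1; 1 of them equals 12 — holds.
#4 T + W = 0 + (-3) = -3 — holds.
#5 T = 0 is in {0, 5, 2} — holds.
#6 S + T = 1 + 0 = 1 — holds.
#7 1 mod 3 = 1 — holds.
#8 W + S = -3 + 1 = -2 — holds.

All constraints are satisfied.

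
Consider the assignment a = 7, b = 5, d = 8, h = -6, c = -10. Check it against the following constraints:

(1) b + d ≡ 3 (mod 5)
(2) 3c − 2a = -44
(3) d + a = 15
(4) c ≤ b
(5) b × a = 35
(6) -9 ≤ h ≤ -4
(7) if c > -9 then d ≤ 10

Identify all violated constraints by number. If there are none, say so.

(1) b + d = 13; 13 mod 5 = 3 — satisfied.
(2) 3c − 2a = 3(-10) − 2(7) = -44 — satisfied.
(3) d + a = 8 + 7 = 15 — satisfied.
(4) c = -10, b = 5; -10 ≤ 5 — satisfied.
(5) b × a = 5 × 7 = 35 — satisfied.
(6) h = -6 lies in [-9, -4] — satisfied.
(7) c = -10, not > -9; antecedent false, conditional vacuously true — satisfied.

No violations.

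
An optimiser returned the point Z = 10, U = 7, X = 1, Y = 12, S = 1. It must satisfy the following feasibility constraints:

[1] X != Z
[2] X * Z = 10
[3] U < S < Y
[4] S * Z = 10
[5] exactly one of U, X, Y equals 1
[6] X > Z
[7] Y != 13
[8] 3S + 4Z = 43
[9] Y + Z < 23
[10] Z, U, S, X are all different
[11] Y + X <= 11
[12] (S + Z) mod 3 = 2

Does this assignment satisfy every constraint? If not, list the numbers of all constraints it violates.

The assignment fails constraints 3, 6, 10, and 11.

[1] X = 1, Z = 10; distinct — satisfied.
[2] X * Z = 1 * 10 = 10 — satisfied.
[3] values 7, 1, 12; U = 7 is not < S = 1 — violated.
[4] S * Z = 1 * 10 = 10 — satisfied.
[5] U=7, X=1, Y=12; 1 of them equals 1 — satisfied.
[6] X = 1, Z = 10; 1 ≤ 10 (want >) — violated.
[7] Y = 12, and 12 ≠ 13 — satisfied.
[8] 3S + 4Z = 3(1) + 4(10) = 43 — satisfied.
[9] Y + Z = 12 + 10 = 22; 22 < 23 — satisfied.
[10] S = X = 1, not all different — violated.
[11] Y + X = 12 + 1 = 13; 13 > 11, bound 11 not met — violated.
[12] S + Z = 11; 11 mod 3 = 2 — satisfied.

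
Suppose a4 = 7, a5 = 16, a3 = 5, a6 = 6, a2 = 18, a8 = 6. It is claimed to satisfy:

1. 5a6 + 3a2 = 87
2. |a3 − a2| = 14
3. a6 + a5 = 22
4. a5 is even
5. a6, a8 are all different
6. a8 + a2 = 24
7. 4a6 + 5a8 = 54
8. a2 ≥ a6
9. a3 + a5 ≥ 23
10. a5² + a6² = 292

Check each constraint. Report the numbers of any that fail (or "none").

No — constraints 1, 2, 5, 9 are not satisfied.

1. 5a6 + 3a2 = 5(6) + 3(18) = 84, not 87 — violated.
2. |5 − 18| = 13, not 14 — violated.
3. a6 + a5 = 6 + 16 = 22 — satisfied.
4. a5 = 16 is even — satisfied.
5. a6 = a8 = 6, not all different — violated.
6. a8 + a2 = 6 + 18 = 24 — satisfied.
7. 4a6 + 5a8 = 4(6) + 5(6) = 54 — satisfied.
8. a2 = 18, a6 = 6; 18 ≥ 6 — satisfied.
9. a3 + a5 = 5 + 16 = 21; 21 < 23, bound 23 not met — violated.
10. a5² + a6² = 16² + 6² = 256 + 36 = 292 — satisfied.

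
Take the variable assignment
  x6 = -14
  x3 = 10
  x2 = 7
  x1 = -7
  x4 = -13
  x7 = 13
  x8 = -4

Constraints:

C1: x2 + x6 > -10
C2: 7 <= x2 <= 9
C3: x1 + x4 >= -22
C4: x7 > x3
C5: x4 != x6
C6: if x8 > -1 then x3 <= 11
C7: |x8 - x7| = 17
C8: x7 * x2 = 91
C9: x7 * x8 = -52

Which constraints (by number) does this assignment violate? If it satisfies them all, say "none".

None — every constraint holds.

C1: x2 + x6 = 7 + (-14) = -7; -7 > -10 — OK.
C2: x2 = 7 lies in [7, 9] — OK.
C3: x1 + x4 = -7 + (-13) = -20; -20 ≥ -22 — OK.
C4: x7 = 13, x3 = 10; 13 > 10 — OK.
C5: x4 = -13, x6 = -14; distinct — OK.
C6: x8 = -4, not > -1; antecedent false, conditional vacuously true — OK.
C7: |-4 - 13| = 17 — OK.
C8: x7 * x2 = 13 * 7 = 91 — OK.
C9: x7 * x8 = 13 * (-4) = -52 — OK.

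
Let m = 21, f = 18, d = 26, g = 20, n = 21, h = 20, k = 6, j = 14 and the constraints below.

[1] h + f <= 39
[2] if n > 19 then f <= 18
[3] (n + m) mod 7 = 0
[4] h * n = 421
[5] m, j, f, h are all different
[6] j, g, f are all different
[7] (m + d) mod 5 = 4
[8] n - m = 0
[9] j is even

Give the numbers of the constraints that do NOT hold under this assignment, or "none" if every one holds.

[1] h + f = 20 + 18 = 38; 38 ≤ 39  OK
[2] n = 21 > 19, so we need f ≤ 18; f = 18 ≤ 18  OK
[3] n + m = 42; 42 mod 7 = 0  OK
[4] h * n = 20 * 21 = 420, not 421  FAIL
[5] values 21, 14, 18, 20 are pairwise distinct  OK
[6] values 14, 20, 18 are pairwise distinct  OK
[7] m + d = 47; 47 mod 5 = 2, not 4  FAIL
[8] n - m = 21 - 21 = 0  OK
[9] j = 14 is even  OK

Constraints 4 and 7 are violated.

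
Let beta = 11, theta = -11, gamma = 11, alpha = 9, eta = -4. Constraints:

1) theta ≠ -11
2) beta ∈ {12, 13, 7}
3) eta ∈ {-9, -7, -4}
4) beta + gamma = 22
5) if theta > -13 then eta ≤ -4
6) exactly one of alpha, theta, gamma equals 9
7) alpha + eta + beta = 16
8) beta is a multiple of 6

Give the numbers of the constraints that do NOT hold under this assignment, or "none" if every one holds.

1) theta = -11, but -11 is required to differ  no
2) beta = 11 is not in {12, 13, 7}  no
3) eta = -4 is in {-9, -7, -4}  yes
4) beta + gamma = 11 + 11 = 22  yes
5) theta = -11 > -13, so we need eta ≤ -4; eta = -4 ≤ -4  yes
6) alpha=9, theta=-11, gamma=11; 1 of them equals 9  yes
7) alpha + eta + beta = 9 + (-4) + 11 = 16  yes
8) 11 = 6×1 + 5, so 6 does not divide 11  no

Violated: 1, 2, 8.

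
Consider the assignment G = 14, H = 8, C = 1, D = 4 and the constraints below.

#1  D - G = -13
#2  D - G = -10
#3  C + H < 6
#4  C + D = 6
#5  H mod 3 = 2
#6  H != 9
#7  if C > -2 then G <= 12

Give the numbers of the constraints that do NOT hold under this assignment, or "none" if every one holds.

#1 D - G = 4 - 14 = -10, not -13 — fails.
#2 D - G = 4 - 14 = -10 — holds.
#3 C + H = 1 + 8 = 9; 9 ≥ 6, bound 6 not met — fails.
#4 C + D = 1 + 4 = 5, not 6 — fails.
#5 8 mod 3 = 2 — holds.
#6 H = 8, and 8 ≠ 9 — holds.
#7 C = 1 > -2, so we need G ≤ 12; but G = 14 > 12 — fails.

Constraints 1, 3, 4, and 7 do not hold.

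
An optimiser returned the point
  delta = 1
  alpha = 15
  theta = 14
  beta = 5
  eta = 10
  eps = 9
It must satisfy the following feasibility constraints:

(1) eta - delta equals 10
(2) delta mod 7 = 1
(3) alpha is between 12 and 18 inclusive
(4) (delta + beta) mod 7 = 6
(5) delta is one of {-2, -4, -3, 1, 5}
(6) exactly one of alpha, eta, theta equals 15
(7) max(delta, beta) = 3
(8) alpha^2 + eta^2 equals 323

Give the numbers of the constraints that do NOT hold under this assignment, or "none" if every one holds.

No — constraints 1, 7, and 8 are not satisfied.

(1) eta - delta = 10 - 1 = 9, not 10 — fails.
(2) 1 mod 7 = 1 — holds.
(3) alpha = 15 lies in [12, 18] — holds.
(4) delta + beta = 6; 6 mod 7 = 6 — holds.
(5) delta = 1 is in {-2, -4, -3, 1, 5} — holds.
(6) alpha=15, eta=10, theta=14; 1 of them equals 15 — holds.
(7) max(1, 5) = 5, not 3 — fails.
(8) alpha^2 + eta^2 = 15^2 + 10^2 = 225 + 100 = 325, not 323 — fails.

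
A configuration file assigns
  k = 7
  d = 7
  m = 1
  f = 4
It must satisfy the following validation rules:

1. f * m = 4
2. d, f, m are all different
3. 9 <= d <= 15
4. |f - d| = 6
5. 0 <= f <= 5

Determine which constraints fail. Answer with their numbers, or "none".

Constraints 3 and 4 are violated.

1. f * m = 4 * 1 = 4 — holds.
2. values 7, 4, 1 are pairwise distinct — holds.
3. d = 7 is outside [9, 15] — fails.
4. |4 - 7| = 3, not 6 — fails.
5. f = 4 lies in [0, 5] — holds.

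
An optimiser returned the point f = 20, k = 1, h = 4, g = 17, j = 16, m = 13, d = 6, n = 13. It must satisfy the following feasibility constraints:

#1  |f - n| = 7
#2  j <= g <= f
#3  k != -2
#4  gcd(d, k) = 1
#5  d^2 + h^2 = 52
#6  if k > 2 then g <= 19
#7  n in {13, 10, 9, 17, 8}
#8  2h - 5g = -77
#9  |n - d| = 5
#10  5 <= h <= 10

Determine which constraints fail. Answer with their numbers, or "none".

#1 |20 - 13| = 7 — holds.
#2 values 16 <= 17 <= 20 — holds.
#3 k = 1, and 1 ≠ -2 — holds.
#4 gcd(6, 1) = 1 — holds.
#5 d^2 + h^2 = 6^2 + 4^2 = 36 + 16 = 52 — holds.
#6 k = 1, not > 2; antecedent false, conditional vacuously true — holds.
#7 n = 13 is in {13, 10, 9, 17, 8} — holds.
#8 2h - 5g = 2(4) - 5(17) = -77 — holds.
#9 |13 - 6| = 7, not 5 — fails.
#10 h = 4 is outside [5, 10] — fails.

Violated: 9, 10.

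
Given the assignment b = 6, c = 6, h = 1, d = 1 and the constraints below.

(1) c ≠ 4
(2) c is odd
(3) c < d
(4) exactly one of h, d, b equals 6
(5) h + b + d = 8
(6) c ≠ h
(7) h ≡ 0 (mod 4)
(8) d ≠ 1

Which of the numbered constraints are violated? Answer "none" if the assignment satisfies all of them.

The assignment fails constraints 2, 3, 7, 8.

(1) c = 6, and 6 ≠ 4 — holds.
(2) c = 6 is even — does not hold.
(3) c = 6, d = 1; 6 ≥ 1 (want <) — does not hold.
(4) h=1, d=1, b=6; 1 of them equals 6 — holds.
(5) h + b + d = 1 + 6 + 1 = 8 — holds.
(6) c = 6, h = 1; distinct — holds.
(7) 1 mod 4 = 1, not 0 — does not hold.
(8) d = 1, but 1 is required to differ — does not hold.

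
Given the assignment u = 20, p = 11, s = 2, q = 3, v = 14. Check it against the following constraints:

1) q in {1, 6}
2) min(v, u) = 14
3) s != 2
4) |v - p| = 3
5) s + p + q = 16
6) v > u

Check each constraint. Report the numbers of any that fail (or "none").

1) q = 3 is not in {1, 6} — does not hold.
2) min(14, 20) = 14 — holds.
3) s = 2, but 2 is required to differ — does not hold.
4) |14 - 11| = 3 — holds.
5) s + p + q = 2 + 11 + 3 = 16 — holds.
6) v = 14, u = 20; 14 ≤ 20 (want >) — does not hold.

Constraints 1, 3, and 6 do not hold.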